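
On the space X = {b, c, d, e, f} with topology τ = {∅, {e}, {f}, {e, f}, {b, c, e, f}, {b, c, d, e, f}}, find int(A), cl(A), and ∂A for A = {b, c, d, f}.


int(A) = {f}, cl(A) = {b, c, d, f}, ∂A = {b, c, d}.

Closed sets in (X, τ) are complements of opens:
  closed(X, τ) = {∅, {d}, {b, c, d}, {b, c, d, e}, {b, c, d, f}, {b, c, d, e, f}}.
int(A) = ⋃ {U ∈ τ : U ⊆ A}. Opens contained in A: ∅, {f}.
Taking the union of these: int(A) = {f}.
cl(A) = ⋂ {C closed : A ⊆ C}. Closed sets containing A: {b, c, d, f}, {b, c, d, e, f}.
Intersecting these: cl(A) = {b, c, d, f}.
∂A = cl(A) ∖ int(A) = {b, c, d, f} ∖ {f} = {b, c, d}.


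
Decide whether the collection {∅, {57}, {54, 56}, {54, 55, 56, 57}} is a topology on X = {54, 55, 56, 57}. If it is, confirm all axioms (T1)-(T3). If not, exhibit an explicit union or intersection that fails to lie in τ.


τ is NOT a topology on X.

Axiom (T1): ∅ ∈ τ? Yes; X ∈ τ? Yes.
Axiom (T2/T3): check pairwise unions and intersections of members of τ.
Counterexample for (T2): {57} ∪ {54, 56} = {54, 56, 57} ∉ τ. Therefore τ is NOT a topology.


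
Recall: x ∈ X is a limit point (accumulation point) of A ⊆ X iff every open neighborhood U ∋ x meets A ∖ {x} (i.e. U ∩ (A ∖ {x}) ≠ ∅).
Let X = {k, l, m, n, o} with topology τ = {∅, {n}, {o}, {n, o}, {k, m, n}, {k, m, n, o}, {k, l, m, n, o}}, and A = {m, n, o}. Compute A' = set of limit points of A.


A' = {k, l, m}

For each x ∈ X, list the open sets U ∈ τ with x ∈ U, then check whether U ∩ (A ∖ {x}) ≠ ∅ for every such U.
  x = k: opens ∋ x are {k, m, n}, {k, m, n, o}, {k, l, m, n, o}; each meets A ∖ {k}, so x IS a limit point.
  x = l: opens ∋ x are {k, l, m, n, o}; each meets A ∖ {l}, so x IS a limit point.
  x = m: opens ∋ x are {k, m, n}, {k, m, n, o}, {k, l, m, n, o}; each meets A ∖ {m}, so x IS a limit point.
  x = n: open {n} ∋ x has {n} ∩ (A ∖ {n}) = ∅, so x is NOT a limit point.
  x = o: open {o} ∋ x has {o} ∩ (A ∖ {o}) = ∅, so x is NOT a limit point.
Collecting: A' = {k, l, m}.


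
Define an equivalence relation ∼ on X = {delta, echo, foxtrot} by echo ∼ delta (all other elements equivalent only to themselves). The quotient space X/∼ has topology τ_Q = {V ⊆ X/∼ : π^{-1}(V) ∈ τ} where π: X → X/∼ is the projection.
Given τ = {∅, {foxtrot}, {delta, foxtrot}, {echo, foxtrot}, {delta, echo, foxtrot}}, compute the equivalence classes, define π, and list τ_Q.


X/∼ = {[delta=echo], [foxtrot]}; |τ_Q| = 3.

Equivalence classes: [delta=echo], [foxtrot].
Quotient map π: X → X/∼ sends delta ↦ [delta=echo], echo ↦ [delta=echo], foxtrot ↦ [foxtrot].
For each subset V ⊆ X/∼, compute π^{-1}(V) ⊆ X and check whether π^{-1}(V) ∈ τ. V is open in τ_Q iff π^{-1}(V) ∈ τ.
  V = {}: π^{-1}(V) = ∅ ∈ τ ✓.
  V = {[delta=echo]}: π^{-1}(V) = {delta, echo} ∉ τ ✗.
  V = {[foxtrot]}: π^{-1}(V) = {foxtrot} ∈ τ ✓.
  V = {[delta=echo], [foxtrot]}: π^{-1}(V) = {delta, echo, foxtrot} ∈ τ ✓.
Open sets in the quotient: τ_Q = {{}, {[foxtrot]}, {[delta=echo], [foxtrot]}} (3 elements).


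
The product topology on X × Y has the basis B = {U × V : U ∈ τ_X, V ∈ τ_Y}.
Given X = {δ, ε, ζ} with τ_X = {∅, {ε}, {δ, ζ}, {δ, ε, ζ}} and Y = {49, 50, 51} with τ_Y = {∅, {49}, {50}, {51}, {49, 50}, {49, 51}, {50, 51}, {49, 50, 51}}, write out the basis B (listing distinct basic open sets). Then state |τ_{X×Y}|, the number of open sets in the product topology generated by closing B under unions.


Basis B = {∅ × ∅, {ε} × {49}, {ε} × {50}, {ε} × {51}, {δ, ζ} × {49}, {δ, ζ} × {50}, {δ, ζ} × {51}, {ε} × {49, 50}, {ε} × {49, 51}, {ε} × {50, 51}, {δ, ε, ζ} × {49}, {δ, ε, ζ} × {50}, {δ, ε, ζ} × {51}, {ε} × {49, 50, 51}, {δ, ζ} × {49, 50}, {δ, ζ} × {49, 51}, {δ, ζ} × {50, 51}, {δ, ζ} × {49, 50, 51}, {δ, ε, ζ} × {49, 50}, {δ, ε, ζ} × {49, 51}, {δ, ε, ζ} × {50, 51}, {δ, ε, ζ} × {49, 50, 51}}; |τ_{X×Y}| = 64.

Enumerate products U × V with U ∈ τ_X, V ∈ τ_Y (deduplicated):
  ∅ × ∅ = {} (∅)
  {ε} × {49} = {(ε,49)}
  {ε} × {50} = {(ε,50)}
  {ε} × {51} = {(ε,51)}
  {δ, ζ} × {49} = {(δ,49), (ζ,49)}
  {δ, ζ} × {50} = {(δ,50), (ζ,50)}
  {δ, ζ} × {51} = {(δ,51), (ζ,51)}
  {ε} × {49, 50} = {(ε,49), (ε,50)}
  {ε} × {49, 51} = {(ε,49), (ε,51)}
  {ε} × {50, 51} = {(ε,50), (ε,51)}
  {δ, ε, ζ} × {49} = {(δ,49), (ε,49), (ζ,49)}
  {δ, ε, ζ} × {50} = {(δ,50), (ε,50), (ζ,50)}
  {δ, ε, ζ} × {51} = {(δ,51), (ε,51), (ζ,51)}
  {ε} × {49, 50, 51} = {(ε,49), (ε,50), (ε,51)}
  {δ, ζ} × {49, 50} = {(δ,49), (δ,50), (ζ,49), (ζ,50)}
  {δ, ζ} × {49, 51} = {(δ,49), (δ,51), (ζ,49), (ζ,51)}
  {δ, ζ} × {50, 51} = {(δ,50), (δ,51), (ζ,50), (ζ,51)}
  {δ, ζ} × {49, 50, 51} = {(δ,49), (δ,50), (δ,51), (ζ,49), (ζ,50), (ζ,51)}
  {δ, ε, ζ} × {49, 50} = {(δ,49), (δ,50), (ε,49), (ε,50), (ζ,49), (ζ,50)}
  {δ, ε, ζ} × {49, 51} = {(δ,49), (δ,51), (ε,49), (ε,51), (ζ,49), (ζ,51)}
  {δ, ε, ζ} × {50, 51} = {(δ,50), (δ,51), (ε,50), (ε,51), (ζ,50), (ζ,51)}
  {δ, ε, ζ} × {49, 50, 51} = {(δ,49), (δ,50), (δ,51), (ε,49), (ε,50), (ε,51), (ζ,49), (ζ,50), (ζ,51)}
These 22 distinct sets form the basis B.
Close under arbitrary unions to get τ_{X×Y}; counting gives |τ_{X×Y}| = 64.


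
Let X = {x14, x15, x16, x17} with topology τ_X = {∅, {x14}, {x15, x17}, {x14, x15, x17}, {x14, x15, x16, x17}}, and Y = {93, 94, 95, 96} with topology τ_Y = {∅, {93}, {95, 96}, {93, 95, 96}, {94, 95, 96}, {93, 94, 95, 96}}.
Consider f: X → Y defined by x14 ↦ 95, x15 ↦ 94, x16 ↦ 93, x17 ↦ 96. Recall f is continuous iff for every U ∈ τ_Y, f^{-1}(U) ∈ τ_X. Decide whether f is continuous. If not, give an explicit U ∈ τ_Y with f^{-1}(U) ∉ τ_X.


f is NOT continuous.

Compute f^{-1}(U) for each U ∈ τ_Y:
  U = ∅: f^{-1}(U) = ∅ ∈ τ_X ✓.
  U = {93}: f^{-1}(U) = {x16} ∉ τ_X ✗.
  U = {95, 96}: f^{-1}(U) = {x14, x17} ∉ τ_X ✗.
  U = {93, 95, 96}: f^{-1}(U) = {x14, x16, x17} ∉ τ_X ✗.
  U = {94, 95, 96}: f^{-1}(U) = {x14, x15, x17} ∈ τ_X ✓.
  U = {93, 94, 95, 96}: f^{-1}(U) = {x14, x15, x16, x17} ∈ τ_X ✓.
Found U = {93} with f^{-1}(U) = {x16} not in τ_X. Therefore f is NOT continuous.


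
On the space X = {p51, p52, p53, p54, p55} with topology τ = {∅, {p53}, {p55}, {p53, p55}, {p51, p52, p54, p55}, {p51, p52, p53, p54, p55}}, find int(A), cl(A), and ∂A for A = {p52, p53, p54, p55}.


int(A) = {p53, p55}, cl(A) = {p51, p52, p53, p54, p55}, ∂A = {p51, p52, p54}.

Closed sets in (X, τ) are complements of opens:
  closed(X, τ) = {∅, {p53}, {p51, p52, p54}, {p51, p52, p53, p54}, {p51, p52, p54, p55}, {p51, p52, p53, p54, p55}}.
int(A) = ⋃ {U ∈ τ : U ⊆ A}. Opens contained in A: ∅, {p53}, {p55}, {p53, p55}.
Taking the union of these: int(A) = {p53, p55}.
cl(A) = ⋂ {C closed : A ⊆ C}. Closed sets containing A: {p51, p52, p53, p54, p55}.
Intersecting these: cl(A) = {p51, p52, p53, p54, p55}.
∂A = cl(A) ∖ int(A) = {p51, p52, p53, p54, p55} ∖ {p53, p55} = {p51, p52, p54}.


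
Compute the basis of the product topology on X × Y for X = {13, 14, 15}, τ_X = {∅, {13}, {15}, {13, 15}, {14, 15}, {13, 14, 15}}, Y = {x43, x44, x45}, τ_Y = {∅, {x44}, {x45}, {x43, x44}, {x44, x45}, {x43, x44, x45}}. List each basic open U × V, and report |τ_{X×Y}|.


Basis B = {∅ × ∅, {13} × {x44}, {13} × {x45}, {15} × {x44}, {15} × {x45}, {13} × {x43, x44}, {13} × {x44, x45}, {13, 15} × {x44}, {13, 15} × {x45}, {14, 15} × {x44}, {14, 15} × {x45}, {15} × {x43, x44}, {15} × {x44, x45}, {13} × {x43, x44, x45}, {13, 14, 15} × {x44}, {13, 14, 15} × {x45}, {15} × {x43, x44, x45}, {13, 15} × {x43, x44}, {13, 15} × {x44, x45}, {14, 15} × {x43, x44}, {14, 15} × {x44, x45}, {13, 15} × {x43, x44, x45}, {13, 14, 15} × {x43, x44}, {13, 14, 15} × {x44, x45}, {14, 15} × {x43, x44, x45}, {13, 14, 15} × {x43, x44, x45}}; |τ_{X×Y}| = 108.

Enumerate products U × V with U ∈ τ_X, V ∈ τ_Y (deduplicated):
  ∅ × ∅ = {} (∅)
  {13} × {x44} = {(13,x44)}
  {13} × {x45} = {(13,x45)}
  {15} × {x44} = {(15,x44)}
  {15} × {x45} = {(15,x45)}
  {13} × {x43, x44} = {(13,x43), (13,x44)}
  {13} × {x44, x45} = {(13,x44), (13,x45)}
  {13, 15} × {x44} = {(13,x44), (15,x44)}
  {13, 15} × {x45} = {(13,x45), (15,x45)}
  {14, 15} × {x44} = {(14,x44), (15,x44)}
  {14, 15} × {x45} = {(14,x45), (15,x45)}
  {15} × {x43, x44} = {(15,x43), (15,x44)}
  {15} × {x44, x45} = {(15,x44), (15,x45)}
  {13} × {x43, x44, x45} = {(13,x43), (13,x44), (13,x45)}
  {13, 14, 15} × {x44} = {(13,x44), (14,x44), (15,x44)}
  {13, 14, 15} × {x45} = {(13,x45), (14,x45), (15,x45)}
  {15} × {x43, x44, x45} = {(15,x43), (15,x44), (15,x45)}
  {13, 15} × {x43, x44} = {(13,x43), (13,x44), (15,x43), (15,x44)}
  {13, 15} × {x44, x45} = {(13,x44), (13,x45), (15,x44), (15,x45)}
  {14, 15} × {x43, x44} = {(14,x43), (14,x44), (15,x43), (15,x44)}
  {14, 15} × {x44, x45} = {(14,x44), (14,x45), (15,x44), (15,x45)}
  {13, 15} × {x43, x44, x45} = {(13,x43), (13,x44), (13,x45), (15,x43), (15,x44), (15,x45)}
  {13, 14, 15} × {x43, x44} = {(13,x43), (13,x44), (14,x43), (14,x44), (15,x43), (15,x44)}
  {13, 14, 15} × {x44, x45} = {(13,x44), (13,x45), (14,x44), (14,x45), (15,x44), (15,x45)}
  {14, 15} × {x43, x44, x45} = {(14,x43), (14,x44), (14,x45), (15,x43), (15,x44), (15,x45)}
  {13, 14, 15} × {x43, x44, x45} = {(13,x43), (13,x44), (13,x45), (14,x43), (14,x44), (14,x45), (15,x43), (15,x44), (15,x45)}
These 26 distinct sets form the basis B.
Close under arbitrary unions to get τ_{X×Y}; counting gives |τ_{X×Y}| = 108.


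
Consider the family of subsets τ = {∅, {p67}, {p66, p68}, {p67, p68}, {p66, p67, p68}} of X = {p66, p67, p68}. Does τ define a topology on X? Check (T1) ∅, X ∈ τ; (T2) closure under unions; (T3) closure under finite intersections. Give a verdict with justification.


τ is NOT a topology on X.

Axiom (T1): ∅ ∈ τ? Yes; X ∈ τ? Yes.
Axiom (T2/T3): check pairwise unions and intersections of members of τ.
Counterexample for (T3): {p66, p68} ∩ {p67, p68} = {p68} ∉ τ. Therefore τ is NOT a topology.


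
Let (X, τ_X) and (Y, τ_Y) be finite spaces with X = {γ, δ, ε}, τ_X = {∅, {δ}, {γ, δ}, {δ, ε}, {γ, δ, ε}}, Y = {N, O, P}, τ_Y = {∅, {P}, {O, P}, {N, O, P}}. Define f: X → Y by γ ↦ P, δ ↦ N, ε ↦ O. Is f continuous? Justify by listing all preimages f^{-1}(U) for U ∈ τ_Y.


f is NOT continuous.

Compute f^{-1}(U) for each U ∈ τ_Y:
  U = ∅: f^{-1}(U) = ∅ ∈ τ_X ✓.
  U = {P}: f^{-1}(U) = {γ} ∉ τ_X ✗.
  U = {O, P}: f^{-1}(U) = {γ, ε} ∉ τ_X ✗.
  U = {N, O, P}: f^{-1}(U) = {γ, δ, ε} ∈ τ_X ✓.
Found U = {P} with f^{-1}(U) = {γ} not in τ_X. Therefore f is NOT continuous.


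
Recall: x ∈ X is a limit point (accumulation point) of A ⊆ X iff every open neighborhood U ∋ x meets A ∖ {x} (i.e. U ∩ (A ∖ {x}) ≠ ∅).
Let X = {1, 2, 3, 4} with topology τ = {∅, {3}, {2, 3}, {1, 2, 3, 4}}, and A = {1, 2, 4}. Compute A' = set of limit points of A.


A' = {1, 4}

For each x ∈ X, list the open sets U ∈ τ with x ∈ U, then check whether U ∩ (A ∖ {x}) ≠ ∅ for every such U.
  x = 1: opens ∋ x are {1, 2, 3, 4}; each meets A ∖ {1}, so x IS a limit point.
  x = 2: open {2, 3} ∋ x has {2, 3} ∩ (A ∖ {2}) = ∅, so x is NOT a limit point.
  x = 3: open {3} ∋ x has {3} ∩ (A ∖ {3}) = ∅, so x is NOT a limit point.
  x = 4: opens ∋ x are {1, 2, 3, 4}; each meets A ∖ {4}, so x IS a limit point.
Collecting: A' = {1, 4}.


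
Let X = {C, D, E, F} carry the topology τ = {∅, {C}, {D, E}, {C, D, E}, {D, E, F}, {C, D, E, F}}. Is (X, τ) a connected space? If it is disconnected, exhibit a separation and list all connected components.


(X, τ) is disconnected; components = [{C}, {D, E, F}].

Find clopen sets (U ∈ τ with X ∖ U ∈ τ):
  U = ∅, X ∖ U = {C, D, E, F} — both open, so U is clopen.
  U = {C}, X ∖ U = {D, E, F} — both open, so U is clopen.
  U = {D, E, F}, X ∖ U = {C} — both open, so U is clopen.
  U = {C, D, E, F}, X ∖ U = ∅ — both open, so U is clopen.
Nontrivial clopen(s) exist: e.g. {C}. So (X, τ) is disconnected.
Compute connected components by grouping points that agree on all clopens:
  component: {C}
  component: {D, E, F}


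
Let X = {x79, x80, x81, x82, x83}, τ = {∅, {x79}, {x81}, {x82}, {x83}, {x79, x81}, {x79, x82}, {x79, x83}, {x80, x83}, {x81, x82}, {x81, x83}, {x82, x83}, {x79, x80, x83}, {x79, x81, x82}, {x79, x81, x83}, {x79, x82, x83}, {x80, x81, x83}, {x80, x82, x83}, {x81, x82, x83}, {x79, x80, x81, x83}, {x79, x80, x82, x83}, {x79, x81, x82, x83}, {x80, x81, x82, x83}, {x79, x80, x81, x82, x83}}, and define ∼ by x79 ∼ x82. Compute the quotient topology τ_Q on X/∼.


X/∼ = {[x79=x82], [x80], [x81], [x83]}; |τ_Q| = 12.

Equivalence classes: [x79=x82], [x80], [x81], [x83].
Quotient map π: X → X/∼ sends x79 ↦ [x79=x82], x80 ↦ [x80], x81 ↦ [x81], x82 ↦ [x79=x82], x83 ↦ [x83].
For each subset V ⊆ X/∼, compute π^{-1}(V) ⊆ X and check whether π^{-1}(V) ∈ τ. V is open in τ_Q iff π^{-1}(V) ∈ τ.
  V = {}: π^{-1}(V) = ∅ ∈ τ ✓.
  V = {[x79=x82]}: π^{-1}(V) = {x79, x82} ∈ τ ✓.
  V = {[x80]}: π^{-1}(V) = {x80} ∉ τ ✗.
  V = {[x79=x82], [x80]}: π^{-1}(V) = {x79, x80, x82} ∉ τ ✗.
  V = {[x81]}: π^{-1}(V) = {x81} ∈ τ ✓.
  V = {[x79=x82], [x81]}: π^{-1}(V) = {x79, x81, x82} ∈ τ ✓.
  V = {[x80], [x81]}: π^{-1}(V) = {x80, x81} ∉ τ ✗.
  V = {[x79=x82], [x80], [x81]}: π^{-1}(V) = {x79, x80, x81, x82} ∉ τ ✗.
  V = {[x83]}: π^{-1}(V) = {x83} ∈ τ ✓.
  V = {[x79=x82], [x83]}: π^{-1}(V) = {x79, x82, x83} ∈ τ ✓.
  V = {[x80], [x83]}: π^{-1}(V) = {x80, x83} ∈ τ ✓.
  V = {[x79=x82], [x80], [x83]}: π^{-1}(V) = {x79, x80, x82, x83} ∈ τ ✓.
  V = {[x81], [x83]}: π^{-1}(V) = {x81, x83} ∈ τ ✓.
  V = {[x79=x82], [x81], [x83]}: π^{-1}(V) = {x79, x81, x82, x83} ∈ τ ✓.
  V = {[x80], [x81], [x83]}: π^{-1}(V) = {x80, x81, x83} ∈ τ ✓.
  V = {[x79=x82], [x80], [x81], [x83]}: π^{-1}(V) = {x79, x80, x81, x82, x83} ∈ τ ✓.
Open sets in the quotient: τ_Q = {{}, {[x79=x82]}, {[x81]}, {[x79=x82], [x81]}, {[x83]}, {[x79=x82], [x83]}, {[x80], [x83]}, {[x79=x82], [x80], [x83]}, {[x81], [x83]}, {[x79=x82], [x81], [x83]}, {[x80], [x81], [x83]}, {[x79=x82], [x80], [x81], [x83]}} (12 elements).


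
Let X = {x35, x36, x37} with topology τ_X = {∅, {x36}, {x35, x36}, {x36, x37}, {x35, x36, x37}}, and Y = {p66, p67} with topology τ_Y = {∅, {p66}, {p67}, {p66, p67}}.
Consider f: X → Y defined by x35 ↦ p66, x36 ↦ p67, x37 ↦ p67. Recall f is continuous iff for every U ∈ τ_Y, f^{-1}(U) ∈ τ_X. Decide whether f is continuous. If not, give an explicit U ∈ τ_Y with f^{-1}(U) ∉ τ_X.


f is NOT continuous.

Compute f^{-1}(U) for each U ∈ τ_Y:
  U = ∅: f^{-1}(U) = ∅ ∈ τ_X ✓.
  U = {p66}: f^{-1}(U) = {x35} ∉ τ_X ✗.
  U = {p67}: f^{-1}(U) = {x36, x37} ∈ τ_X ✓.
  U = {p66, p67}: f^{-1}(U) = {x35, x36, x37} ∈ τ_X ✓.
Found U = {p66} with f^{-1}(U) = {x35} not in τ_X. Therefore f is NOT continuous.


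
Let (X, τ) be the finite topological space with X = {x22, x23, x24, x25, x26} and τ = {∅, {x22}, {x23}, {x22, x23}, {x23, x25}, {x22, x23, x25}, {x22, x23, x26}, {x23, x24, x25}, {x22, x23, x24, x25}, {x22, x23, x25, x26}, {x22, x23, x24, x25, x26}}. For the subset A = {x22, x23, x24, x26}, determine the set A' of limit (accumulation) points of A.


A' = {x24, x25, x26}

For each x ∈ X, list the open sets U ∈ τ with x ∈ U, then check whether U ∩ (A ∖ {x}) ≠ ∅ for every such U.
  x = x22: open {x22} ∋ x has {x22} ∩ (A ∖ {x22}) = ∅, so x is NOT a limit point.
  x = x23: open {x23} ∋ x has {x23} ∩ (A ∖ {x23}) = ∅, so x is NOT a limit point.
  x = x24: opens ∋ x are {x23, x24, x25}, {x22, x23, x24, x25}, {x22, x23, x24, x25, x26}; each meets A ∖ {x24}, so x IS a limit point.
  x = x25: opens ∋ x are {x23, x25}, {x22, x23, x25}, {x23, x24, x25}, {x22, x23, x24, x25}, {x22, x23, x25, x26}, {x22, x23, x24, x25, x26}; each meets A ∖ {x25}, so x IS a limit point.
  x = x26: opens ∋ x are {x22, x23, x26}, {x22, x23, x25, x26}, {x22, x23, x24, x25, x26}; each meets A ∖ {x26}, so x IS a limit point.
Collecting: A' = {x24, x25, x26}.


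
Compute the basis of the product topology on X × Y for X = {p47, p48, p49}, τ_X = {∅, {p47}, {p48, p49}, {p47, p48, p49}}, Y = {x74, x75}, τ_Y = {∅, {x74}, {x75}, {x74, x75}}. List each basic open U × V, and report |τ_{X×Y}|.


Basis B = {∅ × ∅, {p47} × {x74}, {p47} × {x75}, {p47} × {x74, x75}, {p48, p49} × {x74}, {p48, p49} × {x75}, {p47, p48, p49} × {x74}, {p47, p48, p49} × {x75}, {p48, p49} × {x74, x75}, {p47, p48, p49} × {x74, x75}}; |τ_{X×Y}| = 16.

Enumerate products U × V with U ∈ τ_X, V ∈ τ_Y (deduplicated):
  ∅ × ∅ = {} (∅)
  {p47} × {x74} = {(p47,x74)}
  {p47} × {x75} = {(p47,x75)}
  {p47} × {x74, x75} = {(p47,x74), (p47,x75)}
  {p48, p49} × {x74} = {(p48,x74), (p49,x74)}
  {p48, p49} × {x75} = {(p48,x75), (p49,x75)}
  {p47, p48, p49} × {x74} = {(p47,x74), (p48,x74), (p49,x74)}
  {p47, p48, p49} × {x75} = {(p47,x75), (p48,x75), (p49,x75)}
  {p48, p49} × {x74, x75} = {(p48,x74), (p48,x75), (p49,x74), (p49,x75)}
  {p47, p48, p49} × {x74, x75} = {(p47,x74), (p47,x75), (p48,x74), (p48,x75), (p49,x74), (p49,x75)}
These 10 distinct sets form the basis B.
Close under arbitrary unions to get τ_{X×Y}; counting gives |τ_{X×Y}| = 16.


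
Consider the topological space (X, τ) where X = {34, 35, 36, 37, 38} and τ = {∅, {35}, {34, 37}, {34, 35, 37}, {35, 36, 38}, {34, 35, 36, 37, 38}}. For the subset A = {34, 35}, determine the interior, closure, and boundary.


int(A) = {35}, cl(A) = {34, 35, 36, 37, 38}, ∂A = {34, 36, 37, 38}.

Closed sets in (X, τ) are complements of opens:
  closed(X, τ) = {∅, {34, 37}, {36, 38}, {35, 36, 38}, {34, 36, 37, 38}, {34, 35, 36, 37, 38}}.
int(A) = ⋃ {U ∈ τ : U ⊆ A}. Opens contained in A: ∅, {35}.
Taking the union of these: int(A) = {35}.
cl(A) = ⋂ {C closed : A ⊆ C}. Closed sets containing A: {34, 35, 36, 37, 38}.
Intersecting these: cl(A) = {34, 35, 36, 37, 38}.
∂A = cl(A) ∖ int(A) = {34, 35, 36, 37, 38} ∖ {35} = {34, 36, 37, 38}.


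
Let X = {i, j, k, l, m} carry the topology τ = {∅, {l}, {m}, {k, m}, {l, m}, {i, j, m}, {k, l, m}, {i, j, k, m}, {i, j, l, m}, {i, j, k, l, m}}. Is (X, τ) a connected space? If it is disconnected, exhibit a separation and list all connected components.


(X, τ) is disconnected; components = [{l}, {i, j, k, m}].

Find clopen sets (U ∈ τ with X ∖ U ∈ τ):
  U = ∅, X ∖ U = {i, j, k, l, m} — both open, so U is clopen.
  U = {l}, X ∖ U = {i, j, k, m} — both open, so U is clopen.
  U = {i, j, k, m}, X ∖ U = {l} — both open, so U is clopen.
  U = {i, j, k, l, m}, X ∖ U = ∅ — both open, so U is clopen.
Nontrivial clopen(s) exist: e.g. {l}. So (X, τ) is disconnected.
Compute connected components by grouping points that agree on all clopens:
  component: {l}
  component: {i, j, k, m}


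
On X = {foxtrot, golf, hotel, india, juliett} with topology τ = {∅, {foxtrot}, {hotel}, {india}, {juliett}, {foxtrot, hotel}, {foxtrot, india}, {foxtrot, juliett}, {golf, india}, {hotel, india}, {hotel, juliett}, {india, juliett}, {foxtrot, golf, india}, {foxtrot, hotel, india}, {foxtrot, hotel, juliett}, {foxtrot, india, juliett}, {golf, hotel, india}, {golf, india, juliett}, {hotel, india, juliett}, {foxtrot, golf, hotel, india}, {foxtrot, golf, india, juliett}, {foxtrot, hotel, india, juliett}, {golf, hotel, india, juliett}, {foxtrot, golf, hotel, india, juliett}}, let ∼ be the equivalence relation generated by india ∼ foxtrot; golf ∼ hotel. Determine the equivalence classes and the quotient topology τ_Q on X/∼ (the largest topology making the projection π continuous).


X/∼ = {[foxtrot=india], [golf=hotel], [juliett]}; |τ_Q| = 6.

Equivalence classes: [foxtrot=india], [golf=hotel], [juliett].
Quotient map π: X → X/∼ sends foxtrot ↦ [foxtrot=india], golf ↦ [golf=hotel], hotel ↦ [golf=hotel], india ↦ [foxtrot=india], juliett ↦ [juliett].
For each subset V ⊆ X/∼, compute π^{-1}(V) ⊆ X and check whether π^{-1}(V) ∈ τ. V is open in τ_Q iff π^{-1}(V) ∈ τ.
  V = {}: π^{-1}(V) = ∅ ∈ τ ✓.
  V = {[foxtrot=india]}: π^{-1}(V) = {foxtrot, india} ∈ τ ✓.
  V = {[golf=hotel]}: π^{-1}(V) = {golf, hotel} ∉ τ ✗.
  V = {[foxtrot=india], [golf=hotel]}: π^{-1}(V) = {foxtrot, golf, hotel, india} ∈ τ ✓.
  V = {[juliett]}: π^{-1}(V) = {juliett} ∈ τ ✓.
  V = {[foxtrot=india], [juliett]}: π^{-1}(V) = {foxtrot, india, juliett} ∈ τ ✓.
  V = {[golf=hotel], [juliett]}: π^{-1}(V) = {golf, hotel, juliett} ∉ τ ✗.
  V = {[foxtrot=india], [golf=hotel], [juliett]}: π^{-1}(V) = {foxtrot, golf, hotel, india, juliett} ∈ τ ✓.
Open sets in the quotient: τ_Q = {{}, {[foxtrot=india]}, {[foxtrot=india], [golf=hotel]}, {[juliett]}, {[foxtrot=india], [juliett]}, {[foxtrot=india], [golf=hotel], [juliett]}} (6 elements).


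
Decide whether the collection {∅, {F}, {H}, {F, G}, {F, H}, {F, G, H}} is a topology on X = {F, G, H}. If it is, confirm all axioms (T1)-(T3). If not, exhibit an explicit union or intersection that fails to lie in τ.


τ IS a topology on X.

Axiom (T1): ∅ ∈ τ? Yes; X ∈ τ? Yes.
Axiom (T2/T3): check pairwise unions and intersections of members of τ.
All pairwise intersections and unions checked — each lies in τ. Therefore τ satisfies (T1), (T2), (T3): it IS a topology on X.


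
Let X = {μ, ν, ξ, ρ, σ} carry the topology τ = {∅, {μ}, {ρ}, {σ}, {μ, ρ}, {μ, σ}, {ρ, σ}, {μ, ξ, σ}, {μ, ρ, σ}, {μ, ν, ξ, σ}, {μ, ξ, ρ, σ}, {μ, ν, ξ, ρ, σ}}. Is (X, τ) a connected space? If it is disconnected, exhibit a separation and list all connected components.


(X, τ) is disconnected; components = [{ρ}, {μ, ν, ξ, σ}].

Find clopen sets (U ∈ τ with X ∖ U ∈ τ):
  U = ∅, X ∖ U = {μ, ν, ξ, ρ, σ} — both open, so U is clopen.
  U = {ρ}, X ∖ U = {μ, ν, ξ, σ} — both open, so U is clopen.
  U = {μ, ν, ξ, σ}, X ∖ U = {ρ} — both open, so U is clopen.
  U = {μ, ν, ξ, ρ, σ}, X ∖ U = ∅ — both open, so U is clopen.
Nontrivial clopen(s) exist: e.g. {μ, ν, ξ, σ}. So (X, τ) is disconnected.
Compute connected components by grouping points that agree on all clopens:
  component: {ρ}
  component: {μ, ν, ξ, σ}


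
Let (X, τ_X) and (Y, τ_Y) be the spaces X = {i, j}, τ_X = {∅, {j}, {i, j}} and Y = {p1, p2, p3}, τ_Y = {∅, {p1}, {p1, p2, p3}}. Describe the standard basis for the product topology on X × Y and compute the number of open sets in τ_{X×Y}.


Basis B = {∅ × ∅, {j} × {p1}, {i, j} × {p1}, {j} × {p1, p2, p3}, {i, j} × {p1, p2, p3}}; |τ_{X×Y}| = 6.

Enumerate products U × V with U ∈ τ_X, V ∈ τ_Y (deduplicated):
  ∅ × ∅ = {} (∅)
  {j} × {p1} = {(j,p1)}
  {i, j} × {p1} = {(i,p1), (j,p1)}
  {j} × {p1, p2, p3} = {(j,p1), (j,p2), (j,p3)}
  {i, j} × {p1, p2, p3} = {(i,p1), (i,p2), (i,p3), (j,p1), (j,p2), (j,p3)}
These 5 distinct sets form the basis B.
Close under arbitrary unions to get τ_{X×Y}; counting gives |τ_{X×Y}| = 6.


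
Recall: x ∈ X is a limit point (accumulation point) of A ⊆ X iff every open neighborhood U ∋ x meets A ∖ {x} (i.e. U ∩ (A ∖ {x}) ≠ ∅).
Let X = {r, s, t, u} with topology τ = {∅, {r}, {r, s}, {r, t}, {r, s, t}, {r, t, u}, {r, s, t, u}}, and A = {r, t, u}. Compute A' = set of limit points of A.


A' = {s, t, u}

For each x ∈ X, list the open sets U ∈ τ with x ∈ U, then check whether U ∩ (A ∖ {x}) ≠ ∅ for every such U.
  x = r: open {r} ∋ x has {r} ∩ (A ∖ {r}) = ∅, so x is NOT a limit point.
  x = s: opens ∋ x are {r, s}, {r, s, t}, {r, s, t, u}; each meets A ∖ {s}, so x IS a limit point.
  x = t: opens ∋ x are {r, t}, {r, s, t}, {r, t, u}, {r, s, t, u}; each meets A ∖ {t}, so x IS a limit point.
  x = u: opens ∋ x are {r, t, u}, {r, s, t, u}; each meets A ∖ {u}, so x IS a limit point.
Collecting: A' = {s, t, u}.


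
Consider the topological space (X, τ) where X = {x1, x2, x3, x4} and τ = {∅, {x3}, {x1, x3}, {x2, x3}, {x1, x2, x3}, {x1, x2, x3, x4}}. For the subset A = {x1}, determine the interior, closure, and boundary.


int(A) = ∅, cl(A) = {x1, x4}, ∂A = {x1, x4}.

Closed sets in (X, τ) are complements of opens:
  closed(X, τ) = {∅, {x4}, {x1, x4}, {x2, x4}, {x1, x2, x4}, {x1, x2, x3, x4}}.
int(A) = ⋃ {U ∈ τ : U ⊆ A}. Opens contained in A: ∅.
Taking the union of these: int(A) = ∅.
cl(A) = ⋂ {C closed : A ⊆ C}. Closed sets containing A: {x1, x4}, {x1, x2, x4}, {x1, x2, x3, x4}.
Intersecting these: cl(A) = {x1, x4}.
∂A = cl(A) ∖ int(A) = {x1, x4} ∖ ∅ = {x1, x4}.


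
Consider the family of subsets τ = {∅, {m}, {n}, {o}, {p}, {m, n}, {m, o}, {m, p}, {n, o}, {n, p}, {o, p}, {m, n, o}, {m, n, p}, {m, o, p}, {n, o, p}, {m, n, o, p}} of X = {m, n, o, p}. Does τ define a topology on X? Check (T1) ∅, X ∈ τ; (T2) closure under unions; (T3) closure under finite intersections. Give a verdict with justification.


τ IS a topology on X.

Axiom (T1): ∅ ∈ τ? Yes; X ∈ τ? Yes.
Axiom (T2/T3): check pairwise unions and intersections of members of τ.
All pairwise intersections and unions checked — each lies in τ. Therefore τ satisfies (T1), (T2), (T3): it IS a topology on X.


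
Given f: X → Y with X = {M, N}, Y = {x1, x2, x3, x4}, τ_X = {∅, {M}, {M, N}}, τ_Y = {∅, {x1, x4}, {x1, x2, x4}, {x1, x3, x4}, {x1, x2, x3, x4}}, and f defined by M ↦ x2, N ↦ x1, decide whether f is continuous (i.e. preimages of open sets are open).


f is NOT continuous.

Compute f^{-1}(U) for each U ∈ τ_Y:
  U = ∅: f^{-1}(U) = ∅ ∈ τ_X ✓.
  U = {x1, x4}: f^{-1}(U) = {N} ∉ τ_X ✗.
  U = {x1, x2, x4}: f^{-1}(U) = {M, N} ∈ τ_X ✓.
  U = {x1, x3, x4}: f^{-1}(U) = {N} ∉ τ_X ✗.
  U = {x1, x2, x3, x4}: f^{-1}(U) = {M, N} ∈ τ_X ✓.
Found U = {x1, x4} with f^{-1}(U) = {N} not in τ_X. Therefore f is NOT continuous.


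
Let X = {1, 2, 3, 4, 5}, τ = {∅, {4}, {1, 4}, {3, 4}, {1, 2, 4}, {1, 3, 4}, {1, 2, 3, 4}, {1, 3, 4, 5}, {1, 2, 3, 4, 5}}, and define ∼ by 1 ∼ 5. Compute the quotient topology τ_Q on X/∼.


X/∼ = {[1=5], [2], [3], [4]}; |τ_Q| = 5.

Equivalence classes: [1=5], [2], [3], [4].
Quotient map π: X → X/∼ sends 1 ↦ [1=5], 2 ↦ [2], 3 ↦ [3], 4 ↦ [4], 5 ↦ [1=5].
For each subset V ⊆ X/∼, compute π^{-1}(V) ⊆ X and check whether π^{-1}(V) ∈ τ. V is open in τ_Q iff π^{-1}(V) ∈ τ.
  V = {}: π^{-1}(V) = ∅ ∈ τ ✓.
  V = {[1=5]}: π^{-1}(V) = {1, 5} ∉ τ ✗.
  V = {[2]}: π^{-1}(V) = {2} ∉ τ ✗.
  V = {[1=5], [2]}: π^{-1}(V) = {1, 2, 5} ∉ τ ✗.
  V = {[3]}: π^{-1}(V) = {3} ∉ τ ✗.
  V = {[1=5], [3]}: π^{-1}(V) = {1, 3, 5} ∉ τ ✗.
  V = {[2], [3]}: π^{-1}(V) = {2, 3} ∉ τ ✗.
  V = {[1=5], [2], [3]}: π^{-1}(V) = {1, 2, 3, 5} ∉ τ ✗.
  V = {[4]}: π^{-1}(V) = {4} ∈ τ ✓.
  V = {[1=5], [4]}: π^{-1}(V) = {1, 4, 5} ∉ τ ✗.
  V = {[2], [4]}: π^{-1}(V) = {2, 4} ∉ τ ✗.
  V = {[1=5], [2], [4]}: π^{-1}(V) = {1, 2, 4, 5} ∉ τ ✗.
  V = {[3], [4]}: π^{-1}(V) = {3, 4} ∈ τ ✓.
  V = {[1=5], [3], [4]}: π^{-1}(V) = {1, 3, 4, 5} ∈ τ ✓.
  V = {[2], [3], [4]}: π^{-1}(V) = {2, 3, 4} ∉ τ ✗.
  V = {[1=5], [2], [3], [4]}: π^{-1}(V) = {1, 2, 3, 4, 5} ∈ τ ✓.
Open sets in the quotient: τ_Q = {{}, {[4]}, {[3], [4]}, {[1=5], [3], [4]}, {[1=5], [2], [3], [4]}} (5 elements).


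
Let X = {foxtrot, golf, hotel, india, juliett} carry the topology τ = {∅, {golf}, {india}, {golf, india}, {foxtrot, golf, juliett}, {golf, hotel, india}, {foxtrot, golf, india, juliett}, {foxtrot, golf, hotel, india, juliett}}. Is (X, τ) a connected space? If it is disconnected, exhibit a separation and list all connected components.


(X, τ) is connected.

Find clopen sets (U ∈ τ with X ∖ U ∈ τ):
  U = ∅, X ∖ U = {foxtrot, golf, hotel, india, juliett} — both open, so U is clopen.
  U = {foxtrot, golf, hotel, india, juliett}, X ∖ U = ∅ — both open, so U is clopen.
Only trivial clopens (∅ and X) exist, so (X, τ) is connected.
Compute connected components by grouping points that agree on all clopens:
  component: {foxtrot, golf, hotel, india, juliett}


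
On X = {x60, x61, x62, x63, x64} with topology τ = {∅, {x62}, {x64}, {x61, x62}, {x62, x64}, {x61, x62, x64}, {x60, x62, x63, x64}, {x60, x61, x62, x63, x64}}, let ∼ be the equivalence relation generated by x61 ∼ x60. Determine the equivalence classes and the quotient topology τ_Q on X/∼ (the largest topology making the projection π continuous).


X/∼ = {[x60=x61], [x62], [x63], [x64]}; |τ_Q| = 5.

Equivalence classes: [x60=x61], [x62], [x63], [x64].
Quotient map π: X → X/∼ sends x60 ↦ [x60=x61], x61 ↦ [x60=x61], x62 ↦ [x62], x63 ↦ [x63], x64 ↦ [x64].
For each subset V ⊆ X/∼, compute π^{-1}(V) ⊆ X and check whether π^{-1}(V) ∈ τ. V is open in τ_Q iff π^{-1}(V) ∈ τ.
  V = {}: π^{-1}(V) = ∅ ∈ τ ✓.
  V = {[x60=x61]}: π^{-1}(V) = {x60, x61} ∉ τ ✗.
  V = {[x62]}: π^{-1}(V) = {x62} ∈ τ ✓.
  V = {[x60=x61], [x62]}: π^{-1}(V) = {x60, x61, x62} ∉ τ ✗.
  V = {[x63]}: π^{-1}(V) = {x63} ∉ τ ✗.
  V = {[x60=x61], [x63]}: π^{-1}(V) = {x60, x61, x63} ∉ τ ✗.
  V = {[x62], [x63]}: π^{-1}(V) = {x62, x63} ∉ τ ✗.
  V = {[x60=x61], [x62], [x63]}: π^{-1}(V) = {x60, x61, x62, x63} ∉ τ ✗.
  V = {[x64]}: π^{-1}(V) = {x64} ∈ τ ✓.
  V = {[x60=x61], [x64]}: π^{-1}(V) = {x60, x61, x64} ∉ τ ✗.
  V = {[x62], [x64]}: π^{-1}(V) = {x62, x64} ∈ τ ✓.
  V = {[x60=x61], [x62], [x64]}: π^{-1}(V) = {x60, x61, x62, x64} ∉ τ ✗.
  V = {[x63], [x64]}: π^{-1}(V) = {x63, x64} ∉ τ ✗.
  V = {[x60=x61], [x63], [x64]}: π^{-1}(V) = {x60, x61, x63, x64} ∉ τ ✗.
  V = {[x62], [x63], [x64]}: π^{-1}(V) = {x62, x63, x64} ∉ τ ✗.
  V = {[x60=x61], [x62], [x63], [x64]}: π^{-1}(V) = {x60, x61, x62, x63, x64} ∈ τ ✓.
Open sets in the quotient: τ_Q = {{}, {[x62]}, {[x64]}, {[x62], [x64]}, {[x60=x61], [x62], [x63], [x64]}} (5 elements).


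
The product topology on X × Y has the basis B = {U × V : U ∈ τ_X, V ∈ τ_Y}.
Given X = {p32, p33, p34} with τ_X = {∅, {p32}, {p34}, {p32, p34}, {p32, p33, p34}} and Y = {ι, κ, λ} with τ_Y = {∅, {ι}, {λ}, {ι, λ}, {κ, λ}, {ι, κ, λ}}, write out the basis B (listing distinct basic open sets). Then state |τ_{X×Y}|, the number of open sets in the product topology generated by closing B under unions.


Basis B = {∅ × ∅, {p32} × {ι}, {p32} × {λ}, {p34} × {ι}, {p34} × {λ}, {p32} × {ι, λ}, {p32, p34} × {ι}, {p32} × {κ, λ}, {p32, p34} × {λ}, {p34} × {ι, λ}, {p34} × {κ, λ}, {p32} × {ι, κ, λ}, {p32, p33, p34} × {ι}, {p32, p33, p34} × {λ}, {p34} × {ι, κ, λ}, {p32, p34} × {ι, λ}, {p32, p34} × {κ, λ}, {p32, p34} × {ι, κ, λ}, {p32, p33, p34} × {ι, λ}, {p32, p33, p34} × {κ, λ}, {p32, p33, p34} × {ι, κ, λ}}; |τ_{X×Y}| = 70.

Enumerate products U × V with U ∈ τ_X, V ∈ τ_Y (deduplicated):
  ∅ × ∅ = {} (∅)
  {p32} × {ι} = {(p32,ι)}
  {p32} × {λ} = {(p32,λ)}
  {p34} × {ι} = {(p34,ι)}
  {p34} × {λ} = {(p34,λ)}
  {p32} × {ι, λ} = {(p32,ι), (p32,λ)}
  {p32, p34} × {ι} = {(p32,ι), (p34,ι)}
  {p32} × {κ, λ} = {(p32,κ), (p32,λ)}
  {p32, p34} × {λ} = {(p32,λ), (p34,λ)}
  {p34} × {ι, λ} = {(p34,ι), (p34,λ)}
  {p34} × {κ, λ} = {(p34,κ), (p34,λ)}
  {p32} × {ι, κ, λ} = {(p32,ι), (p32,κ), (p32,λ)}
  {p32, p33, p34} × {ι} = {(p32,ι), (p33,ι), (p34,ι)}
  {p32, p33, p34} × {λ} = {(p32,λ), (p33,λ), (p34,λ)}
  {p34} × {ι, κ, λ} = {(p34,ι), (p34,κ), (p34,λ)}
  {p32, p34} × {ι, λ} = {(p32,ι), (p32,λ), (p34,ι), (p34,λ)}
  {p32, p34} × {κ, λ} = {(p32,κ), (p32,λ), (p34,κ), (p34,λ)}
  {p32, p34} × {ι, κ, λ} = {(p32,ι), (p32,κ), (p32,λ), (p34,ι), (p34,κ), (p34,λ)}
  {p32, p33, p34} × {ι, λ} = {(p32,ι), (p32,λ), (p33,ι), (p33,λ), (p34,ι), (p34,λ)}
  {p32, p33, p34} × {κ, λ} = {(p32,κ), (p32,λ), (p33,κ), (p33,λ), (p34,κ), (p34,λ)}
  {p32, p33, p34} × {ι, κ, λ} = {(p32,ι), (p32,κ), (p32,λ), (p33,ι), (p33,κ), (p33,λ), (p34,ι), (p34,κ), (p34,λ)}
These 21 distinct sets form the basis B.
Close under arbitrary unions to get τ_{X×Y}; counting gives |τ_{X×Y}| = 70.


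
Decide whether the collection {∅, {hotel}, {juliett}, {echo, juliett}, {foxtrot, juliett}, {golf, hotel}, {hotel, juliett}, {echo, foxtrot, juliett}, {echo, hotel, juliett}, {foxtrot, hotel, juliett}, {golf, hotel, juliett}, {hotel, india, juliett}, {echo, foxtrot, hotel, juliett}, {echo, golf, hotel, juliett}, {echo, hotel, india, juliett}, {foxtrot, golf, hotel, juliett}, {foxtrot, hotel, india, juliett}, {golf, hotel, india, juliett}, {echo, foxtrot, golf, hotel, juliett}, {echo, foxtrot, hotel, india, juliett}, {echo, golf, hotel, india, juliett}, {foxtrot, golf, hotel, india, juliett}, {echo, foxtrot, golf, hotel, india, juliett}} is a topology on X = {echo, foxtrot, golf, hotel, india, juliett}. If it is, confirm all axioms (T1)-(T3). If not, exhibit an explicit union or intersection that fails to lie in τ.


τ IS a topology on X.

Axiom (T1): ∅ ∈ τ? Yes; X ∈ τ? Yes.
Axiom (T2/T3): check pairwise unions and intersections of members of τ.
All pairwise intersections and unions checked — each lies in τ. Therefore τ satisfies (T1), (T2), (T3): it IS a topology on X.


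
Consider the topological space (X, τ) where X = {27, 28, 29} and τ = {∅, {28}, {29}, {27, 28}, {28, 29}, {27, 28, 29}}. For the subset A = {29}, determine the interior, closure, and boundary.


int(A) = {29}, cl(A) = {29}, ∂A = ∅.

Closed sets in (X, τ) are complements of opens:
  closed(X, τ) = {∅, {27}, {29}, {27, 28}, {27, 29}, {27, 28, 29}}.
int(A) = ⋃ {U ∈ τ : U ⊆ A}. Opens contained in A: ∅, {29}.
Taking the union of these: int(A) = {29}.
cl(A) = ⋂ {C closed : A ⊆ C}. Closed sets containing A: {29}, {27, 29}, {27, 28, 29}.
Intersecting these: cl(A) = {29}.
∂A = cl(A) ∖ int(A) = {29} ∖ {29} = ∅.


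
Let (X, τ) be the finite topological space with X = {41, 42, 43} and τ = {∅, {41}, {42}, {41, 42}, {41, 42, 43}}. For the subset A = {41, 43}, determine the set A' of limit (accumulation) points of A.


A' = {43}

For each x ∈ X, list the open sets U ∈ τ with x ∈ U, then check whether U ∩ (A ∖ {x}) ≠ ∅ for every such U.
  x = 41: open {41} ∋ x has {41} ∩ (A ∖ {41}) = ∅, so x is NOT a limit point.
  x = 42: open {42} ∋ x has {42} ∩ (A ∖ {42}) = ∅, so x is NOT a limit point.
  x = 43: opens ∋ x are {41, 42, 43}; each meets A ∖ {43}, so x IS a limit point.
Collecting: A' = {43}.


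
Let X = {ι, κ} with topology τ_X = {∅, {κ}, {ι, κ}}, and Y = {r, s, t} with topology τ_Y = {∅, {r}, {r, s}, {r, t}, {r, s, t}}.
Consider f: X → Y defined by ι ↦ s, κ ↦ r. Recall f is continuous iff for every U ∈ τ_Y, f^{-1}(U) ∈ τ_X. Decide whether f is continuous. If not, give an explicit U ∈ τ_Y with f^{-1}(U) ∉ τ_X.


f IS continuous.

Compute f^{-1}(U) for each U ∈ τ_Y:
  U = ∅: f^{-1}(U) = ∅ ∈ τ_X ✓.
  U = {r}: f^{-1}(U) = {κ} ∈ τ_X ✓.
  U = {r, s}: f^{-1}(U) = {ι, κ} ∈ τ_X ✓.
  U = {r, t}: f^{-1}(U) = {κ} ∈ τ_X ✓.
  U = {r, s, t}: f^{-1}(U) = {ι, κ} ∈ τ_X ✓.
Every preimage lies in τ_X, so f IS continuous.


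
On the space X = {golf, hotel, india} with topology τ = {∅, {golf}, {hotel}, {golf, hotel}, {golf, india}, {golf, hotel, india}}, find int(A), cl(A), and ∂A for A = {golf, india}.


int(A) = {golf, india}, cl(A) = {golf, india}, ∂A = ∅.

Closed sets in (X, τ) are complements of opens:
  closed(X, τ) = {∅, {hotel}, {india}, {golf, india}, {hotel, india}, {golf, hotel, india}}.
int(A) = ⋃ {U ∈ τ : U ⊆ A}. Opens contained in A: ∅, {golf}, {golf, india}.
Taking the union of these: int(A) = {golf, india}.
cl(A) = ⋂ {C closed : A ⊆ C}. Closed sets containing A: {golf, india}, {golf, hotel, india}.
Intersecting these: cl(A) = {golf, india}.
∂A = cl(A) ∖ int(A) = {golf, india} ∖ {golf, india} = ∅.


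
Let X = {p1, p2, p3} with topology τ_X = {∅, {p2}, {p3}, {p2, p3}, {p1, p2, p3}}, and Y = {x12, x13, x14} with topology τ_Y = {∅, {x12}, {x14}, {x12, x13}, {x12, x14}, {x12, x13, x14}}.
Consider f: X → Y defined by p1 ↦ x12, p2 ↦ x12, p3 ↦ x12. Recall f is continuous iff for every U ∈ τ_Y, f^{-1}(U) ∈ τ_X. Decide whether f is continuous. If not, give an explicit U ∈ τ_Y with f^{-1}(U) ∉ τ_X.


f IS continuous.

Compute f^{-1}(U) for each U ∈ τ_Y:
  U = ∅: f^{-1}(U) = ∅ ∈ τ_X ✓.
  U = {x12}: f^{-1}(U) = {p1, p2, p3} ∈ τ_X ✓.
  U = {x14}: f^{-1}(U) = ∅ ∈ τ_X ✓.
  U = {x12, x13}: f^{-1}(U) = {p1, p2, p3} ∈ τ_X ✓.
  U = {x12, x14}: f^{-1}(U) = {p1, p2, p3} ∈ τ_X ✓.
  U = {x12, x13, x14}: f^{-1}(U) = {p1, p2, p3} ∈ τ_X ✓.
Every preimage lies in τ_X, so f IS continuous.


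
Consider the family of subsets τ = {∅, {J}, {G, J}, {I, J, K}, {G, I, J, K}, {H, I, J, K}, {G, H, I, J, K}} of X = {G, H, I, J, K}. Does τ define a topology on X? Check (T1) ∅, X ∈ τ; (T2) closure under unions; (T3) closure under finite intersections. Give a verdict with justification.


τ IS a topology on X.

Axiom (T1): ∅ ∈ τ? Yes; X ∈ τ? Yes.
Axiom (T2/T3): check pairwise unions and intersections of members of τ.
All pairwise intersections and unions checked — each lies in τ. Therefore τ satisfies (T1), (T2), (T3): it IS a topology on X.


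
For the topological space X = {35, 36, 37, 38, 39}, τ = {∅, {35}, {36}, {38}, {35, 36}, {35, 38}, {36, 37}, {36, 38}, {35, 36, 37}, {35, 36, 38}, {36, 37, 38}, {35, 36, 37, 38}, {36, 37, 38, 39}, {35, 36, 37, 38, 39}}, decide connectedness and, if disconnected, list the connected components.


(X, τ) is disconnected; components = [{35}, {36, 37, 38, 39}].

Find clopen sets (U ∈ τ with X ∖ U ∈ τ):
  U = ∅, X ∖ U = {35, 36, 37, 38, 39} — both open, so U is clopen.
  U = {35}, X ∖ U = {36, 37, 38, 39} — both open, so U is clopen.
  U = {36, 37, 38, 39}, X ∖ U = {35} — both open, so U is clopen.
  U = {35, 36, 37, 38, 39}, X ∖ U = ∅ — both open, so U is clopen.
Nontrivial clopen(s) exist: e.g. {36, 37, 38, 39}. So (X, τ) is disconnected.
Compute connected components by grouping points that agree on all clopens:
  component: {35}
  component: {36, 37, 38, 39}


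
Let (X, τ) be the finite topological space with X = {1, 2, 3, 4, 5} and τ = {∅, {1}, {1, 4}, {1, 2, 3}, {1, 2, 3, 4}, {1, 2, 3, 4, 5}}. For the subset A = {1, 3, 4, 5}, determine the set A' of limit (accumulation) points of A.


A' = {2, 3, 4, 5}

For each x ∈ X, list the open sets U ∈ τ with x ∈ U, then check whether U ∩ (A ∖ {x}) ≠ ∅ for every such U.
  x = 1: open {1} ∋ x has {1} ∩ (A ∖ {1}) = ∅, so x is NOT a limit point.
  x = 2: opens ∋ x are {1, 2, 3}, {1, 2, 3, 4}, {1, 2, 3, 4, 5}; each meets A ∖ {2}, so x IS a limit point.
  x = 3: opens ∋ x are {1, 2, 3}, {1, 2, 3, 4}, {1, 2, 3, 4, 5}; each meets A ∖ {3}, so x IS a limit point.
  x = 4: opens ∋ x are {1, 4}, {1, 2, 3, 4}, {1, 2, 3, 4, 5}; each meets A ∖ {4}, so x IS a limit point.
  x = 5: opens ∋ x are {1, 2, 3, 4, 5}; each meets A ∖ {5}, so x IS a limit point.
Collecting: A' = {2, 3, 4, 5}.


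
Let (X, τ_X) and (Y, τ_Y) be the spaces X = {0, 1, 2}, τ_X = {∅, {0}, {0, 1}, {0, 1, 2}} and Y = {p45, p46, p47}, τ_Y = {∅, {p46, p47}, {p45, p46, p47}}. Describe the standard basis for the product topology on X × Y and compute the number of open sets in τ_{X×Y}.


Basis B = {∅ × ∅, {0} × {p46, p47}, {0} × {p45, p46, p47}, {0, 1} × {p46, p47}, {0, 1} × {p45, p46, p47}, {0, 1, 2} × {p46, p47}, {0, 1, 2} × {p45, p46, p47}}; |τ_{X×Y}| = 10.

Enumerate products U × V with U ∈ τ_X, V ∈ τ_Y (deduplicated):
  ∅ × ∅ = {} (∅)
  {0} × {p46, p47} = {(0,p46), (0,p47)}
  {0} × {p45, p46, p47} = {(0,p45), (0,p46), (0,p47)}
  {0, 1} × {p46, p47} = {(0,p46), (0,p47), (1,p46), (1,p47)}
  {0, 1} × {p45, p46, p47} = {(0,p45), (0,p46), (0,p47), (1,p45), (1,p46), (1,p47)}
  {0, 1, 2} × {p46, p47} = {(0,p46), (0,p47), (1,p46), (1,p47), (2,p46), (2,p47)}
  {0, 1, 2} × {p45, p46, p47} = {(0,p45), (0,p46), (0,p47), (1,p45), (1,p46), (1,p47), (2,p45), (2,p46), (2,p47)}
These 7 distinct sets form the basis B.
Close under arbitrary unions to get τ_{X×Y}; counting gives |τ_{X×Y}| = 10.
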